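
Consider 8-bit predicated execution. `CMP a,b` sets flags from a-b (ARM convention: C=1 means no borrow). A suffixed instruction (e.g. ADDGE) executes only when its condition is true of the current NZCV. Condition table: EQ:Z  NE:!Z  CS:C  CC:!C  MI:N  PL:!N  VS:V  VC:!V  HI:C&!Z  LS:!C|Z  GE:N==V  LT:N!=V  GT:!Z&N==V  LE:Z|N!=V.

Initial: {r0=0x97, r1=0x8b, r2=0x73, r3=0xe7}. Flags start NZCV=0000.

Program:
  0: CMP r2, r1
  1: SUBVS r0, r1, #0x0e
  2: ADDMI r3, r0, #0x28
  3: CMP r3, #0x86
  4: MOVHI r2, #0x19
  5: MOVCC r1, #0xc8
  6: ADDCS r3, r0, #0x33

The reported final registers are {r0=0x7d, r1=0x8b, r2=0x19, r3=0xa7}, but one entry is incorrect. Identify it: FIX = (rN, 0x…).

FIX = (r3, 0xb0)

[0] flags=1001 → (cmp)
[1] flags=1001 VS?T → r0=0x7d
[2] flags=1001 MI?T → r3=0xa5
[3] flags=0010 → (cmp)
[4] flags=0010 HI?T → r2=0x19
[5] flags=0010 CC?F → skip
[6] flags=0010 CS?T → r3=0xb0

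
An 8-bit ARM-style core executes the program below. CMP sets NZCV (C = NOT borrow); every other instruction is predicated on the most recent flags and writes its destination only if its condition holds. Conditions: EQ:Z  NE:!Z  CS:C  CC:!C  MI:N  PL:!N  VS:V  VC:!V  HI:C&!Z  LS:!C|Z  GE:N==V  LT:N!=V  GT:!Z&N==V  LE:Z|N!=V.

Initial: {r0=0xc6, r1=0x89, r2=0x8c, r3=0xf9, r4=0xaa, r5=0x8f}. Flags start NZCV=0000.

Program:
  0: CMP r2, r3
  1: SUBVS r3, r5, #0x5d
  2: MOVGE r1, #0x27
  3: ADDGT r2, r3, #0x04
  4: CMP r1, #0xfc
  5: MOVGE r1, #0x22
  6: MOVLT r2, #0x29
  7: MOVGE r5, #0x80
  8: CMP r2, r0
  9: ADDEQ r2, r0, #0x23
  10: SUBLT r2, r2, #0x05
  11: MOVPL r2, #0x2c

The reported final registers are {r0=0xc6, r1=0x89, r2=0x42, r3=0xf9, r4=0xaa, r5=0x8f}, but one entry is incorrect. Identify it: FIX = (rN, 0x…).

[0] flags=1000 → (cmp)
[1] flags=1000 VS?F → skip
[2] flags=1000 GE?F → skip
[3] flags=1000 GT?F → skip
[4] flags=1000 → (cmp)
[5] flags=1000 GE?F → skip
[6] flags=1000 LT?T → r2=0x29
[7] flags=1000 GE?F → skip
[8] flags=0000 → (cmp)
[9] flags=0000 EQ?F → skip
[10] flags=0000 LT?F → skip
[11] flags=0000 PL?T → r2=0x2c

FIX = (r2, 0x2c)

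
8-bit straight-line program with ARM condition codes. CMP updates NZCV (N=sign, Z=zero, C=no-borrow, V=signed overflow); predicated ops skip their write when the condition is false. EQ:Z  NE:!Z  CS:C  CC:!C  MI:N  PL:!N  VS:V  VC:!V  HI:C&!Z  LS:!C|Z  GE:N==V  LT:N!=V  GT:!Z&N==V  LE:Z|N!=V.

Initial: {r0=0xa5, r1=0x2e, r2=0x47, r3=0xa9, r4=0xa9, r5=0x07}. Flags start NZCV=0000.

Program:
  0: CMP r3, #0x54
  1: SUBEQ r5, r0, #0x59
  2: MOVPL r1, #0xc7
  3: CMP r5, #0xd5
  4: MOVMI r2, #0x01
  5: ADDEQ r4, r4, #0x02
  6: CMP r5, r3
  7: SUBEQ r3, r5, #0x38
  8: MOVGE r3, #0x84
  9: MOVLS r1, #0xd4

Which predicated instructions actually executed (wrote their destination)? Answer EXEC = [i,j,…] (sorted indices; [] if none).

[0] flags=0011 → (cmp)
[1] flags=0011 EQ?F → skip
[2] flags=0011 PL?T → r1=0xc7
[3] flags=0000 → (cmp)
[4] flags=0000 MI?F → skip
[5] flags=0000 EQ?F → skip
[6] flags=0000 → (cmp)
[7] flags=0000 EQ?F → skip
[8] flags=0000 GE?T → r3=0x84
[9] flags=0000 LS?T → r1=0xd4

EXEC = [2,8,9]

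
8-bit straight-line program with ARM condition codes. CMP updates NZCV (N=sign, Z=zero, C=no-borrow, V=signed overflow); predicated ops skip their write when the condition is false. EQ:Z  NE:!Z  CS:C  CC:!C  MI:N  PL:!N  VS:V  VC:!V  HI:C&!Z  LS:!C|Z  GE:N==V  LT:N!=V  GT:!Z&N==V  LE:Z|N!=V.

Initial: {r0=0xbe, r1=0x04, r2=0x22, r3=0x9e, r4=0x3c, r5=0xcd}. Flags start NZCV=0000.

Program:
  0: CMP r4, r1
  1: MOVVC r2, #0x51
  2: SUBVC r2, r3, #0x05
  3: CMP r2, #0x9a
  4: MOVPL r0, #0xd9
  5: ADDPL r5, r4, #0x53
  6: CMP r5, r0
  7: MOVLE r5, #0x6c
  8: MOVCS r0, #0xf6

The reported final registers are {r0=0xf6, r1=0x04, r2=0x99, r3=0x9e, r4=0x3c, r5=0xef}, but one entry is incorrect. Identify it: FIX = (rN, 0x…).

FIX = (r5, 0xcd)

0: ✓ CMP  NZCV=0010
1: ✓ MOVVC  r2←0x51
2: ✓ SUBVC  r2←0x99
3: ✓ CMP  NZCV=1000
4: · MOVPL
5: · ADDPL
6: ✓ CMP  NZCV=0010
7: · MOVLE
8: ✓ MOVCS  r0←0xf6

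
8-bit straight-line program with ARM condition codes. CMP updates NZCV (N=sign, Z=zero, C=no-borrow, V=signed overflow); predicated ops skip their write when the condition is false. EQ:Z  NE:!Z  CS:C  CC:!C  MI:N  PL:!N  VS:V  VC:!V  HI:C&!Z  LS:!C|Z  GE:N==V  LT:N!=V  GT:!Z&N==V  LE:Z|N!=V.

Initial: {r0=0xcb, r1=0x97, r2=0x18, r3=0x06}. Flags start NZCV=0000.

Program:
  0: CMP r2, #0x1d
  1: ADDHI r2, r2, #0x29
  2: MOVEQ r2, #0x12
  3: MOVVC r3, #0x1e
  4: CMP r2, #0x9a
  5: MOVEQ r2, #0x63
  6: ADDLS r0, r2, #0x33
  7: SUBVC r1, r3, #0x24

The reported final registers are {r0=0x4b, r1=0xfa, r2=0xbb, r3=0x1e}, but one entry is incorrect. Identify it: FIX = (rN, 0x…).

FIX = (r2, 0x18)

0: ✓ CMP  NZCV=1000
1: · ADDHI
2: · MOVEQ
3: ✓ MOVVC  r3←0x1e
4: ✓ CMP  NZCV=0000
5: · MOVEQ
6: ✓ ADDLS  r0←0x4b
7: ✓ SUBVC  r1←0xfa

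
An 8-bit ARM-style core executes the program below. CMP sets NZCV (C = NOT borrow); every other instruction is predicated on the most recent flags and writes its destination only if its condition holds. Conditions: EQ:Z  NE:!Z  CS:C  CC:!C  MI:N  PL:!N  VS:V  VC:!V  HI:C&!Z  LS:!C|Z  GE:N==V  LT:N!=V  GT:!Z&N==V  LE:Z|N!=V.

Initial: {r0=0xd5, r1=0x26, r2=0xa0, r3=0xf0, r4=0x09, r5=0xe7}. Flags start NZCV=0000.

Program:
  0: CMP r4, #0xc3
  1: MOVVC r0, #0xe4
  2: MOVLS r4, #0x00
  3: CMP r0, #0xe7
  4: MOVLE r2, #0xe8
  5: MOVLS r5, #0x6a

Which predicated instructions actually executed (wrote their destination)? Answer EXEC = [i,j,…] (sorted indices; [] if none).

[0] flags=0000 → (cmp)
[1] flags=0000 VC?T → r0=0xe4
[2] flags=0000 LS?T → r4=0x00
[3] flags=1000 → (cmp)
[4] flags=1000 LE?T → r2=0xe8
[5] flags=1000 LS?T → r5=0x6a

EXEC = [1,2,4,5]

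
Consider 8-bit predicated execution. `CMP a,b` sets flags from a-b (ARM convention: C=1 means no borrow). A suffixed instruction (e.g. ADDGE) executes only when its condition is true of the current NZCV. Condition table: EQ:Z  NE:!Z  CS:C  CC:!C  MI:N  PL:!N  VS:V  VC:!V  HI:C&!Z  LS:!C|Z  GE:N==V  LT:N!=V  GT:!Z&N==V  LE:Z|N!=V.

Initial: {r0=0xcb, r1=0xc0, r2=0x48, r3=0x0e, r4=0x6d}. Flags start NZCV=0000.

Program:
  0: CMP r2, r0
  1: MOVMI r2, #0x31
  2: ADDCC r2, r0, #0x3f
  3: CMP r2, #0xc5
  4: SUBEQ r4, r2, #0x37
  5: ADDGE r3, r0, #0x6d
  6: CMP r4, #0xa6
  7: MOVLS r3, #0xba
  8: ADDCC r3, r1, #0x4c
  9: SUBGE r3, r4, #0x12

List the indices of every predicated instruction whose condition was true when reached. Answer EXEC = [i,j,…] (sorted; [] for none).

EXEC = [2,5,7,8,9]

[0] flags=0000 → (cmp)
[1] flags=0000 MI?F → skip
[2] flags=0000 CC?T → r2=0x0a
[3] flags=0000 → (cmp)
[4] flags=0000 EQ?F → skip
[5] flags=0000 GE?T → r3=0x38
[6] flags=1001 → (cmp)
[7] flags=1001 LS?T → r3=0xba
[8] flags=1001 CC?T → r3=0x0c
[9] flags=1001 GE?T → r3=0x5b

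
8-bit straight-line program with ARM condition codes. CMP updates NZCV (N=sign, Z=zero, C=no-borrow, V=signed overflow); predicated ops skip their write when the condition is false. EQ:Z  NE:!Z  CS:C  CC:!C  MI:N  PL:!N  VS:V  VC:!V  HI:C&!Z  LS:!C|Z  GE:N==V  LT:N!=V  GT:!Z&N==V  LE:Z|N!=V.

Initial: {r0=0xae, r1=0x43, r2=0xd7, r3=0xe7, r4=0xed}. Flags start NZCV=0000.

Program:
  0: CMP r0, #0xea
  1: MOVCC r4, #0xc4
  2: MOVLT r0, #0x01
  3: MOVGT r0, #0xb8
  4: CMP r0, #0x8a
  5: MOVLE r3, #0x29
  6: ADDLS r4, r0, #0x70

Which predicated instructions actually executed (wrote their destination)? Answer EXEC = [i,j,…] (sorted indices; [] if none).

[0] flags=1000 → (cmp)
[1] flags=1000 CC?T → r4=0xc4
[2] flags=1000 LT?T → r0=0x01
[3] flags=1000 GT?F → skip
[4] flags=0000 → (cmp)
[5] flags=0000 LE?F → skip
[6] flags=0000 LS?T → r4=0x71

EXEC = [1,2,6]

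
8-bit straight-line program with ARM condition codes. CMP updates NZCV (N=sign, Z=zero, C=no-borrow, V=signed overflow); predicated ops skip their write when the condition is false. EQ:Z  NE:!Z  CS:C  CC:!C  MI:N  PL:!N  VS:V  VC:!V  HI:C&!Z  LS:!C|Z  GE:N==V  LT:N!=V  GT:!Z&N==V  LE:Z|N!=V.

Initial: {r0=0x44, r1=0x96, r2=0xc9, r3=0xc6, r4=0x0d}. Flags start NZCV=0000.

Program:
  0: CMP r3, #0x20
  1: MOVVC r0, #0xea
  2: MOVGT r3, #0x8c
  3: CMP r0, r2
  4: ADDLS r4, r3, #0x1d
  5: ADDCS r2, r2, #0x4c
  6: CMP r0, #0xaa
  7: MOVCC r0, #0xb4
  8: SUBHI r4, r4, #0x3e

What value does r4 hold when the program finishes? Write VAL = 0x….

VAL = 0xcf

[0] flags=1010 → (cmp)
[1] flags=1010 VC?T → r0=0xea
[2] flags=1010 GT?F → skip
[3] flags=0010 → (cmp)
[4] flags=0010 LS?F → skip
[5] flags=0010 CS?T → r2=0x15
[6] flags=0010 → (cmp)
[7] flags=0010 CC?F → skip
[8] flags=0010 HI?T → r4=0xcf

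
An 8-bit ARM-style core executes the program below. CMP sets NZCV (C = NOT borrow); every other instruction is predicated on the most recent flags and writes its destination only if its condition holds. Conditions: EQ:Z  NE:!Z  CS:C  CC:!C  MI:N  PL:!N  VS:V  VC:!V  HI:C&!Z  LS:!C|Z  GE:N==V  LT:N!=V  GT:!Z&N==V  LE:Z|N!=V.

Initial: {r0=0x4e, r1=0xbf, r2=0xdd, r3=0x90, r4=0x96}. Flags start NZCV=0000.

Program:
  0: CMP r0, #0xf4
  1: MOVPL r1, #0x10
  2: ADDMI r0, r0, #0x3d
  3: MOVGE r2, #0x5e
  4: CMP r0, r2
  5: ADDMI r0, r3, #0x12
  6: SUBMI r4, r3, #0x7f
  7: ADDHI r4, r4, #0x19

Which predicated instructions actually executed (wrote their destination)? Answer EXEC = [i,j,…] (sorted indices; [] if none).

EXEC = [1,3,5,6]

0: ✓ CMP  NZCV=0000
1: ✓ MOVPL  r1←0x10
2: · ADDMI
3: ✓ MOVGE  r2←0x5e
4: ✓ CMP  NZCV=1000
5: ✓ ADDMI  r0←0xa2
6: ✓ SUBMI  r4←0x11
7: · ADDHI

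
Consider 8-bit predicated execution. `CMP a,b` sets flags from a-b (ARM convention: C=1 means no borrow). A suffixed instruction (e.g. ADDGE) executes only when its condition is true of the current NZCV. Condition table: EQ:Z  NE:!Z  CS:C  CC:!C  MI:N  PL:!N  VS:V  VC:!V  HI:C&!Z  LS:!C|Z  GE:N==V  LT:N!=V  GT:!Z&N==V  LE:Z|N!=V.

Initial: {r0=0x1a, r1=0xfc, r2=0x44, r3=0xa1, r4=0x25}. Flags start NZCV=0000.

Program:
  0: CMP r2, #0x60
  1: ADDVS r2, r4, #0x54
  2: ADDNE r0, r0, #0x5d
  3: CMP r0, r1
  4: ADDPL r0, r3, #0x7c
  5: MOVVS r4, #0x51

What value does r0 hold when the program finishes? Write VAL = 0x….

[0] flags=1000 → (cmp)
[1] flags=1000 VS?F → skip
[2] flags=1000 NE?T → r0=0x77
[3] flags=0000 → (cmp)
[4] flags=0000 PL?T → r0=0x1d
[5] flags=0000 VS?F → skip

VAL = 0x1d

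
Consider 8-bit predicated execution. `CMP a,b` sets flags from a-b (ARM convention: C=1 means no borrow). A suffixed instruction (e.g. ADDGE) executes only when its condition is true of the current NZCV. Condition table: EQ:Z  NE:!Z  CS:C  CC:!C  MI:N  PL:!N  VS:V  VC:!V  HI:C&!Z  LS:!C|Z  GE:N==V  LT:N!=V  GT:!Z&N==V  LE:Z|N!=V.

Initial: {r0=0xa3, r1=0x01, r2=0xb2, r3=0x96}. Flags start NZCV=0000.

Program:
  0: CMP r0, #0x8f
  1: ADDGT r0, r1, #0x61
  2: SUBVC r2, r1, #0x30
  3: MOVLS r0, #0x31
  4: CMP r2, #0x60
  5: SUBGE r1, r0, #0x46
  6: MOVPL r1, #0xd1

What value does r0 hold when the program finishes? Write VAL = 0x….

VAL = 0x62

[0] flags=0010 → (cmp)
[1] flags=0010 GT?T → r0=0x62
[2] flags=0010 VC?T → r2=0xd1
[3] flags=0010 LS?F → skip
[4] flags=0011 → (cmp)
[5] flags=0011 GE?F → skip
[6] flags=0011 PL?T → r1=0xd1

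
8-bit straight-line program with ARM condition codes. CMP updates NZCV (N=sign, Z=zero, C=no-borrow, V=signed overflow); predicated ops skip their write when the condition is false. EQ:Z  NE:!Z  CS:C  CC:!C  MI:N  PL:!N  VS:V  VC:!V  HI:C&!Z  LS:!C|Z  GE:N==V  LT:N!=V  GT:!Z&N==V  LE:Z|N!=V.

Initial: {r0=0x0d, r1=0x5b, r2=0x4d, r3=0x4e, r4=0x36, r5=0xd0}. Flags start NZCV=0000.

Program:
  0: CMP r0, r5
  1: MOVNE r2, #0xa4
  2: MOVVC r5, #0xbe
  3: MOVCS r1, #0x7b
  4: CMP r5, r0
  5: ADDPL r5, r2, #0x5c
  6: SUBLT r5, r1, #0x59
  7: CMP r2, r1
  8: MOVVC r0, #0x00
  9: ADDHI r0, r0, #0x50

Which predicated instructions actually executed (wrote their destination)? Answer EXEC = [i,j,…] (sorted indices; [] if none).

0: ✓ CMP  NZCV=0000
1: ✓ MOVNE  r2←0xa4
2: ✓ MOVVC  r5←0xbe
3: · MOVCS
4: ✓ CMP  NZCV=1010
5: · ADDPL
6: ✓ SUBLT  r5←0x02
7: ✓ CMP  NZCV=0011
8: · MOVVC
9: ✓ ADDHI  r0←0x5d

EXEC = [1,2,6,9]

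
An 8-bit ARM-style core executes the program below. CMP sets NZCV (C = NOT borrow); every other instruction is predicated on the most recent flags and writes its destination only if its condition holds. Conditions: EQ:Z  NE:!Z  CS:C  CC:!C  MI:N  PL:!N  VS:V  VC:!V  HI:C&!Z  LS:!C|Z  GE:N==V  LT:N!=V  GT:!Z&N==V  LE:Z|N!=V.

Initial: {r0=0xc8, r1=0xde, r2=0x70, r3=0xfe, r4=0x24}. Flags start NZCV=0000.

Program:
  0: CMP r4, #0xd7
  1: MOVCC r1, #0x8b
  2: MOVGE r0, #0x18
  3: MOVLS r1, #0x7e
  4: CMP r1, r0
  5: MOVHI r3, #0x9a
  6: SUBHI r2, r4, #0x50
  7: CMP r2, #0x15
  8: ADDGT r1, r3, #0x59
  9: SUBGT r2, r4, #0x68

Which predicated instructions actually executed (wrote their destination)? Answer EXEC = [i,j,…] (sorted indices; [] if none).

EXEC = [1,2,3,5,6]

0: ✓ CMP  NZCV=0000
1: ✓ MOVCC  r1←0x8b
2: ✓ MOVGE  r0←0x18
3: ✓ MOVLS  r1←0x7e
4: ✓ CMP  NZCV=0010
5: ✓ MOVHI  r3←0x9a
6: ✓ SUBHI  r2←0xd4
7: ✓ CMP  NZCV=1010
8: · ADDGT
9: · SUBGT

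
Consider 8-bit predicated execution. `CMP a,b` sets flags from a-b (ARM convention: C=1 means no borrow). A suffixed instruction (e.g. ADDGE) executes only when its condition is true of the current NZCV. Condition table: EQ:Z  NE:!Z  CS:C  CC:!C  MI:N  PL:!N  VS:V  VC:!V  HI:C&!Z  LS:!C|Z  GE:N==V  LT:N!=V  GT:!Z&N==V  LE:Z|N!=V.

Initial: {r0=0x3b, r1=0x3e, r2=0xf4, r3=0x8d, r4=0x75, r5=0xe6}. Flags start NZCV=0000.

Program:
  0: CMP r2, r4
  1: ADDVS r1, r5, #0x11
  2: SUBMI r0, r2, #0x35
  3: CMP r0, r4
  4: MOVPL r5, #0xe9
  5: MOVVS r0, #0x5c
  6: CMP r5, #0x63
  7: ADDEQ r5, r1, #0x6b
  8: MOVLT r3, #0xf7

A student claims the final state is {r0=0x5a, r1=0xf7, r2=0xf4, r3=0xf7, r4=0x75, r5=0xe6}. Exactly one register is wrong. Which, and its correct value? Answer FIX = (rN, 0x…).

0: ✓ CMP  NZCV=0011
1: ✓ ADDVS  r1←0xf7
2: · SUBMI
3: ✓ CMP  NZCV=1000
4: · MOVPL
5: · MOVVS
6: ✓ CMP  NZCV=1010
7: · ADDEQ
8: ✓ MOVLT  r3←0xf7

FIX = (r0, 0x3b)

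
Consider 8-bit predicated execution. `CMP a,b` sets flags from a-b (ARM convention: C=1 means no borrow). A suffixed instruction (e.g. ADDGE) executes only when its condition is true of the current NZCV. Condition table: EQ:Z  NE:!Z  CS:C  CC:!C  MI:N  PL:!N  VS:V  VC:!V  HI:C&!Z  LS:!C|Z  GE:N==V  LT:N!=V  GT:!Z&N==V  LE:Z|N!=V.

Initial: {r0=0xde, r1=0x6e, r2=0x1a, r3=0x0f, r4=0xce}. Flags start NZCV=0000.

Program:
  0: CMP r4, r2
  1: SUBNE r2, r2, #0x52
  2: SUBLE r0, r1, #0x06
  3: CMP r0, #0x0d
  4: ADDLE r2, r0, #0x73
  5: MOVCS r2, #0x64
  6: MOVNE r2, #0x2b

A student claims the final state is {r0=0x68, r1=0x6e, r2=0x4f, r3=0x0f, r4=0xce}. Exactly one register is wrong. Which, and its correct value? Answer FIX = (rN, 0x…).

[0] flags=1010 → (cmp)
[1] flags=1010 NE?T → r2=0xc8
[2] flags=1010 LE?T → r0=0x68
[3] flags=0010 → (cmp)
[4] flags=0010 LE?F → skip
[5] flags=0010 CS?T → r2=0x64
[6] flags=0010 NE?T → r2=0x2b

FIX = (r2, 0x2b)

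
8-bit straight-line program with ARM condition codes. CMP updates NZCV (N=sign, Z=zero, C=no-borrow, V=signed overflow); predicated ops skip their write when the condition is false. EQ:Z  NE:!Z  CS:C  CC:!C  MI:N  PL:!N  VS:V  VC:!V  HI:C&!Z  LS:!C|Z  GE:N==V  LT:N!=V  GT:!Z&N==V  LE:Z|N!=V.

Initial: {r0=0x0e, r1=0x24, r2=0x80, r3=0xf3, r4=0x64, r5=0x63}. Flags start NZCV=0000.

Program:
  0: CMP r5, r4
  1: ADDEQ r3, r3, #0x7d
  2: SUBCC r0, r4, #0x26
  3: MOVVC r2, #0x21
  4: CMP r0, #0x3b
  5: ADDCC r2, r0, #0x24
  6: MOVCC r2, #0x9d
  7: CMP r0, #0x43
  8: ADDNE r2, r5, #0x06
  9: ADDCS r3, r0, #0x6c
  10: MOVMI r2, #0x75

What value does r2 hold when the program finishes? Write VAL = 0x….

0: ✓ CMP  NZCV=1000
1: · ADDEQ
2: ✓ SUBCC  r0←0x3e
3: ✓ MOVVC  r2←0x21
4: ✓ CMP  NZCV=0010
5: · ADDCC
6: · MOVCC
7: ✓ CMP  NZCV=1000
8: ✓ ADDNE  r2←0x69
9: · ADDCS
10: ✓ MOVMI  r2←0x75

VAL = 0x75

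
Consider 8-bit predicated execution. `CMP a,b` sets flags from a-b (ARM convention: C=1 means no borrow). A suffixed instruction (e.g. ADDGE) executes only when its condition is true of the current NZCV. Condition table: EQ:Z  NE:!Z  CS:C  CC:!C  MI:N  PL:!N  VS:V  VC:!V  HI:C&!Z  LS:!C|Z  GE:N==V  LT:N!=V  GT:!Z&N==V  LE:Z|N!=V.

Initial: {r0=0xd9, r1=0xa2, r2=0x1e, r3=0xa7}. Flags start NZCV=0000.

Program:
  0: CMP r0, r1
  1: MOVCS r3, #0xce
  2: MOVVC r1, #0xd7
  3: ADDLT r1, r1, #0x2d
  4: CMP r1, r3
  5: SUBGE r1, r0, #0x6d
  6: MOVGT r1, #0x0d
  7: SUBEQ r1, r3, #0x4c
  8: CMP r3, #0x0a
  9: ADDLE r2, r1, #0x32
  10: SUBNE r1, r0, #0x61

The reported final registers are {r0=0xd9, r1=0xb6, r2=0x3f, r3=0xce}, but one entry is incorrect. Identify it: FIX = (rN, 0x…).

FIX = (r1, 0x78)

0: ✓ CMP  NZCV=0010
1: ✓ MOVCS  r3←0xce
2: ✓ MOVVC  r1←0xd7
3: · ADDLT
4: ✓ CMP  NZCV=0010
5: ✓ SUBGE  r1←0x6c
6: ✓ MOVGT  r1←0x0d
7: · SUBEQ
8: ✓ CMP  NZCV=1010
9: ✓ ADDLE  r2←0x3f
10: ✓ SUBNE  r1←0x78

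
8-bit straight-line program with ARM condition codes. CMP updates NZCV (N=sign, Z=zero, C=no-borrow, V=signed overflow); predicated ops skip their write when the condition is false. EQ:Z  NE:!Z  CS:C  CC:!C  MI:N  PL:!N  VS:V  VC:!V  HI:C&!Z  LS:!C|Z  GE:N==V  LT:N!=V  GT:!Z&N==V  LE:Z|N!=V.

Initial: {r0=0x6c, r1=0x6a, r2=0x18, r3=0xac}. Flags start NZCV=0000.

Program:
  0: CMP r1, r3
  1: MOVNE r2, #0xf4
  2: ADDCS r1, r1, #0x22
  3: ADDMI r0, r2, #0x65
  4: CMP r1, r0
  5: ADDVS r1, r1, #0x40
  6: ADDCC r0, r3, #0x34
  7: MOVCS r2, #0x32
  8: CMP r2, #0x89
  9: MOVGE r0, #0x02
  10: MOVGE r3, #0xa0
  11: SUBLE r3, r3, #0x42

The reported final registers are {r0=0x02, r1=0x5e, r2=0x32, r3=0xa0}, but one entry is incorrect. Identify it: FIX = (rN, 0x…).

[0] flags=1001 → (cmp)
[1] flags=1001 NE?T → r2=0xf4
[2] flags=1001 CS?F → skip
[3] flags=1001 MI?T → r0=0x59
[4] flags=0010 → (cmp)
[5] flags=0010 VS?F → skip
[6] flags=0010 CC?F → skip
[7] flags=0010 CS?T → r2=0x32
[8] flags=1001 → (cmp)
[9] flags=1001 GE?T → r0=0x02
[10] flags=1001 GE?T → r3=0xa0
[11] flags=1001 LE?F → skip

FIX = (r1, 0x6a)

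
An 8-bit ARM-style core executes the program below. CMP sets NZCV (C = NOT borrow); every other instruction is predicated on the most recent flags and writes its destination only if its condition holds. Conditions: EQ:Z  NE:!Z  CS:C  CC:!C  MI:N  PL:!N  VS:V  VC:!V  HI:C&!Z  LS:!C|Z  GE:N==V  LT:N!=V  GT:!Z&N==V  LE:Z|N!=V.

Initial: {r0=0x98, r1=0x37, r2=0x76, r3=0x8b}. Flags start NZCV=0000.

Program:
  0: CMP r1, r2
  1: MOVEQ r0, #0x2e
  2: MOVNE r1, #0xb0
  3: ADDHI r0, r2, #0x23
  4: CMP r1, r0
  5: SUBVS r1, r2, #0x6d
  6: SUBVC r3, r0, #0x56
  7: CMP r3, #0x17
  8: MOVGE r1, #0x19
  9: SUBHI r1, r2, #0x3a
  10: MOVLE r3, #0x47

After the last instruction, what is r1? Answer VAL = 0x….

[0] flags=1000 → (cmp)
[1] flags=1000 EQ?F → skip
[2] flags=1000 NE?T → r1=0xb0
[3] flags=1000 HI?F → skip
[4] flags=0010 → (cmp)
[5] flags=0010 VS?F → skip
[6] flags=0010 VC?T → r3=0x42
[7] flags=0010 → (cmp)
[8] flags=0010 GE?T → r1=0x19
[9] flags=0010 HI?T → r1=0x3c
[10] flags=0010 LE?F → skip

VAL = 0x3c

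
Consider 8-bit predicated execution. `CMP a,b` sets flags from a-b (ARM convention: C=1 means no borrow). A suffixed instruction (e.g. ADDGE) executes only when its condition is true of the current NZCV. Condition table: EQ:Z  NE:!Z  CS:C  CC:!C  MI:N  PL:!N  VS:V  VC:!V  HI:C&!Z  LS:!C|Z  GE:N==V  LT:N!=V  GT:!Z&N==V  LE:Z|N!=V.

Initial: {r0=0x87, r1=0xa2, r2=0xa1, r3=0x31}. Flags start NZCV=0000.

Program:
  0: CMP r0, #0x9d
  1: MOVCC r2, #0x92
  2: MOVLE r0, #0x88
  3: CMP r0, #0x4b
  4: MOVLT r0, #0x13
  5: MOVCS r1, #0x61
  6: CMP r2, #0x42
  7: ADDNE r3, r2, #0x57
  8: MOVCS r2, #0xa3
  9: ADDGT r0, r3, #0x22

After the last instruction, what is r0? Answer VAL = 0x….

VAL = 0x13

0: ✓ CMP  NZCV=1000
1: ✓ MOVCC  r2←0x92
2: ✓ MOVLE  r0←0x88
3: ✓ CMP  NZCV=0011
4: ✓ MOVLT  r0←0x13
5: ✓ MOVCS  r1←0x61
6: ✓ CMP  NZCV=0011
7: ✓ ADDNE  r3←0xe9
8: ✓ MOVCS  r2←0xa3
9: · ADDGT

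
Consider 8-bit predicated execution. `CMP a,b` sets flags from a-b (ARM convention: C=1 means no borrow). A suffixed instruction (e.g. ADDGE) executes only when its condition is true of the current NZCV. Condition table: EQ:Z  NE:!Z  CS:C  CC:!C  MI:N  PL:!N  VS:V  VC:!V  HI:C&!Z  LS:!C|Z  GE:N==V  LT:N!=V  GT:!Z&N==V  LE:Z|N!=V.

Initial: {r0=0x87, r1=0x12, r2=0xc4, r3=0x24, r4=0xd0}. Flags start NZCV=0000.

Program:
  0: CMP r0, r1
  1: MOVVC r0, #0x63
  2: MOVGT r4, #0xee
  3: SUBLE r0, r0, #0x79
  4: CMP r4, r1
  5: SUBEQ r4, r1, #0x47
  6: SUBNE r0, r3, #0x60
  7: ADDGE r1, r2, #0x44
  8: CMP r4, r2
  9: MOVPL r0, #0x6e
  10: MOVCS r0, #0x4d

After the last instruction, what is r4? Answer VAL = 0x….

[0] flags=0011 → (cmp)
[1] flags=0011 VC?F → skip
[2] flags=0011 GT?F → skip
[3] flags=0011 LE?T → r0=0x0e
[4] flags=1010 → (cmp)
[5] flags=1010 EQ?F → skip
[6] flags=1010 NE?T → r0=0xc4
[7] flags=1010 GE?F → skip
[8] flags=0010 → (cmp)
[9] flags=0010 PL?T → r0=0x6e
[10] flags=0010 CS?T → r0=0x4d

VAL = 0xd0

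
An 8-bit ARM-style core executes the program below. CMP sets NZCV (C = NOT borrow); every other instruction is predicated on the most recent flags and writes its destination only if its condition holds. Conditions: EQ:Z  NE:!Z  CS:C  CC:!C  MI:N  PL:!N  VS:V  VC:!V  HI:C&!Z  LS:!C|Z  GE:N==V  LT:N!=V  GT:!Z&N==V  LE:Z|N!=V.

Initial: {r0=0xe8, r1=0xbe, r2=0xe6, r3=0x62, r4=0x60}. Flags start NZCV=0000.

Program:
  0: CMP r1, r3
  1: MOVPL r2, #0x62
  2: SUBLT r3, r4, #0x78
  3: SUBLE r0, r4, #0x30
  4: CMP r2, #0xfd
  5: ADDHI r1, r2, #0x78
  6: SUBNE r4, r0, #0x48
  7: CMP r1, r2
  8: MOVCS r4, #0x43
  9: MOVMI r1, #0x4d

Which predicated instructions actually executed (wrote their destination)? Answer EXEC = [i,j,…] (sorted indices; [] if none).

EXEC = [1,2,3,6,8]

0: ✓ CMP  NZCV=0011
1: ✓ MOVPL  r2←0x62
2: ✓ SUBLT  r3←0xe8
3: ✓ SUBLE  r0←0x30
4: ✓ CMP  NZCV=0000
5: · ADDHI
6: ✓ SUBNE  r4←0xe8
7: ✓ CMP  NZCV=0011
8: ✓ MOVCS  r4←0x43
9: · MOVMI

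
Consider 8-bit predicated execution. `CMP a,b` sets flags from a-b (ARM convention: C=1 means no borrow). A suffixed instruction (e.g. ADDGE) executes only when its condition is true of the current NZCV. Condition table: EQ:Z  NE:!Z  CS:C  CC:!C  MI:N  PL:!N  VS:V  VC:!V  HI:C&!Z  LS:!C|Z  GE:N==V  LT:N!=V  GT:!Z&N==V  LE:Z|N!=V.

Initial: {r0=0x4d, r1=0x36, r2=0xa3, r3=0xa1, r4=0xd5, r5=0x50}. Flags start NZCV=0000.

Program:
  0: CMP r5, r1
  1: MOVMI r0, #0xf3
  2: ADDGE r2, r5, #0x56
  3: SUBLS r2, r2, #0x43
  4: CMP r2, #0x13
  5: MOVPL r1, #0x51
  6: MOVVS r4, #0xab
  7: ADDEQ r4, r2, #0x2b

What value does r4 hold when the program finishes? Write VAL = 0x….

VAL = 0xd5

0: ✓ CMP  NZCV=0010
1: · MOVMI
2: ✓ ADDGE  r2←0xa6
3: · SUBLS
4: ✓ CMP  NZCV=1010
5: · MOVPL
6: · MOVVS
7: · ADDEQ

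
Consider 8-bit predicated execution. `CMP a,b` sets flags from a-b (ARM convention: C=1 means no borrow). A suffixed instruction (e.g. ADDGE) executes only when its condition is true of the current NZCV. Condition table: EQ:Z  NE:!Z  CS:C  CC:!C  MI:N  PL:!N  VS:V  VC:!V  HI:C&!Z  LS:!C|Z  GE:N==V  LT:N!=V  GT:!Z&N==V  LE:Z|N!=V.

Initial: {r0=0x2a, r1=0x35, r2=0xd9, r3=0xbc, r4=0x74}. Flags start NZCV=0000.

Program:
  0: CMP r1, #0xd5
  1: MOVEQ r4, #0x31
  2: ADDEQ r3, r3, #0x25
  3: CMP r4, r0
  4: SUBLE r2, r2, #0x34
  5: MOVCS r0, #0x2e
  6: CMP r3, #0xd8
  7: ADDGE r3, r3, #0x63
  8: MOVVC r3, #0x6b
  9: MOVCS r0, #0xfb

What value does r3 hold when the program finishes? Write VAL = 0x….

[0] flags=0000 → (cmp)
[1] flags=0000 EQ?F → skip
[2] flags=0000 EQ?F → skip
[3] flags=0010 → (cmp)
[4] flags=0010 LE?F → skip
[5] flags=0010 CS?T → r0=0x2e
[6] flags=1000 → (cmp)
[7] flags=1000 GE?F → skip
[8] flags=1000 VC?T → r3=0x6b
[9] flags=1000 CS?F → skip

VAL = 0x6b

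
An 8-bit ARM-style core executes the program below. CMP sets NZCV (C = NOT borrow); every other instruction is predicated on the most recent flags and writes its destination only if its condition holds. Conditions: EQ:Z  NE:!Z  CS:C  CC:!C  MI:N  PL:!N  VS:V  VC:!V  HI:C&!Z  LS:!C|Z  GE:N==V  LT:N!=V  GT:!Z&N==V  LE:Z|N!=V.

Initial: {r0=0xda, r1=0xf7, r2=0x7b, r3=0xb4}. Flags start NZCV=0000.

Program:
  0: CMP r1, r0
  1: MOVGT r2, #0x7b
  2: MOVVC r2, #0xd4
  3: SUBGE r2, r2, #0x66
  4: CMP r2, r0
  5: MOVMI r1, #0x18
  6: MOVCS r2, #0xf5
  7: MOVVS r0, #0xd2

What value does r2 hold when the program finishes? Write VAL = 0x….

VAL = 0x6e

0: ✓ CMP  NZCV=0010
1: ✓ MOVGT  r2←0x7b
2: ✓ MOVVC  r2←0xd4
3: ✓ SUBGE  r2←0x6e
4: ✓ CMP  NZCV=1001
5: ✓ MOVMI  r1←0x18
6: · MOVCS
7: ✓ MOVVS  r0←0xd2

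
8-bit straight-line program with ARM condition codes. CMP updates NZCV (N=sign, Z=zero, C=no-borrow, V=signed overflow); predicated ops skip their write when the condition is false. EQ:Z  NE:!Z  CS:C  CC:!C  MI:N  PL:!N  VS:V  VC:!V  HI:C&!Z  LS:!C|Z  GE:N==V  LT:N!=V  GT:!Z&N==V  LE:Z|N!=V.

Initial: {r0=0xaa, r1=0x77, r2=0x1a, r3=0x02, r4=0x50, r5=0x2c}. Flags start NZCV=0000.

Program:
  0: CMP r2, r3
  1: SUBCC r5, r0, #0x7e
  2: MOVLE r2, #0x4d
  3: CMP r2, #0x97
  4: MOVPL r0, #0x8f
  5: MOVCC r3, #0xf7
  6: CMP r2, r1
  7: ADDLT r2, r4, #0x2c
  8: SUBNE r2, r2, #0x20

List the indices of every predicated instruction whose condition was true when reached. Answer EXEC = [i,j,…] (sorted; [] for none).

EXEC = [5,7,8]

0: ✓ CMP  NZCV=0010
1: · SUBCC
2: · MOVLE
3: ✓ CMP  NZCV=1001
4: · MOVPL
5: ✓ MOVCC  r3←0xf7
6: ✓ CMP  NZCV=1000
7: ✓ ADDLT  r2←0x7c
8: ✓ SUBNE  r2←0x5c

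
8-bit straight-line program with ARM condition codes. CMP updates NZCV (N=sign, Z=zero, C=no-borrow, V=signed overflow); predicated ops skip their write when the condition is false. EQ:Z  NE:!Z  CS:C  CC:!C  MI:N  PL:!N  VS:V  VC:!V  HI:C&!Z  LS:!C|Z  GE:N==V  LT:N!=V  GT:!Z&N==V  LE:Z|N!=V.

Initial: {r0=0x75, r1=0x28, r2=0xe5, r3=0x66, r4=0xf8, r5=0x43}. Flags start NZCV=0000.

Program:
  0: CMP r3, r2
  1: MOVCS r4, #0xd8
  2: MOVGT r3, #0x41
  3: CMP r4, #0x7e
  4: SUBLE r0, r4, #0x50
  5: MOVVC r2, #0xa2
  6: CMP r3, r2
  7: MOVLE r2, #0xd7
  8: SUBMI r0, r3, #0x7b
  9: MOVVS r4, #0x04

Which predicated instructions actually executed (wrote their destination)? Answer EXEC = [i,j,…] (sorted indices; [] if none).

[0] flags=1001 → (cmp)
[1] flags=1001 CS?F → skip
[2] flags=1001 GT?T → r3=0x41
[3] flags=0011 → (cmp)
[4] flags=0011 LE?T → r0=0xa8
[5] flags=0011 VC?F → skip
[6] flags=0000 → (cmp)
[7] flags=0000 LE?F → skip
[8] flags=0000 MI?F → skip
[9] flags=0000 VS?F → skip

EXEC = [2,4]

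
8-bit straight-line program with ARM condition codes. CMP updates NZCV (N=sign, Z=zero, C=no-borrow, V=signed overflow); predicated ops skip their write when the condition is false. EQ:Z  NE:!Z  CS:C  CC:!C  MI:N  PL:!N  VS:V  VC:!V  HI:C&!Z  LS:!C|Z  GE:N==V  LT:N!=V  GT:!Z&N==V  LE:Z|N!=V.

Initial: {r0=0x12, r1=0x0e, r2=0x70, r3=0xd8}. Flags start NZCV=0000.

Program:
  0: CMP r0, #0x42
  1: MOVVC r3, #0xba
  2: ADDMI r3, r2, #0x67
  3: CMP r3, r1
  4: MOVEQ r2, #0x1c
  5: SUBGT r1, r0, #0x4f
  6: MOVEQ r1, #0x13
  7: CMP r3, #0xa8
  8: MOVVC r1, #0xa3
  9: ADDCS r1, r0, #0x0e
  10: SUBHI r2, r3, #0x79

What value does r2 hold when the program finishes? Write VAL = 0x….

[0] flags=1000 → (cmp)
[1] flags=1000 VC?T → r3=0xba
[2] flags=1000 MI?T → r3=0xd7
[3] flags=1010 → (cmp)
[4] flags=1010 EQ?F → skip
[5] flags=1010 GT?F → skip
[6] flags=1010 EQ?F → skip
[7] flags=0010 → (cmp)
[8] flags=0010 VC?T → r1=0xa3
[9] flags=0010 CS?T → r1=0x20
[10] flags=0010 HI?T → r2=0x5e

VAL = 0x5e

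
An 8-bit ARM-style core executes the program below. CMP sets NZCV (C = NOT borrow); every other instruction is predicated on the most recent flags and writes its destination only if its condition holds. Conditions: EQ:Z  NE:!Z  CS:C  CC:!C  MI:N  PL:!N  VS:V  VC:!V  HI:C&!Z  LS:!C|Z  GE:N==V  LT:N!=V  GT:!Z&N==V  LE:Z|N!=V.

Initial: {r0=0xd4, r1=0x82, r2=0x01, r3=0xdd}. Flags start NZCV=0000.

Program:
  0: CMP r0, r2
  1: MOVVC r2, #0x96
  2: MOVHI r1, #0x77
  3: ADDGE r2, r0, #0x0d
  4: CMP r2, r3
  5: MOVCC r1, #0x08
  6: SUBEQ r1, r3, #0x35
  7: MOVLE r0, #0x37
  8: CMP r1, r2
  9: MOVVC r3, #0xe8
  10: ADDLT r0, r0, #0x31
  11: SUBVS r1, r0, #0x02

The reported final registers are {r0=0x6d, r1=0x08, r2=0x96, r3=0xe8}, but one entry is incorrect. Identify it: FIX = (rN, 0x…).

FIX = (r0, 0x37)

[0] flags=1010 → (cmp)
[1] flags=1010 VC?T → r2=0x96
[2] flags=1010 HI?T → r1=0x77
[3] flags=1010 GE?F → skip
[4] flags=1000 → (cmp)
[5] flags=1000 CC?T → r1=0x08
[6] flags=1000 EQ?F → skip
[7] flags=1000 LE?T → r0=0x37
[8] flags=0000 → (cmp)
[9] flags=0000 VC?T → r3=0xe8
[10] flags=0000 LT?F → skip
[11] flags=0000 VS?F → skip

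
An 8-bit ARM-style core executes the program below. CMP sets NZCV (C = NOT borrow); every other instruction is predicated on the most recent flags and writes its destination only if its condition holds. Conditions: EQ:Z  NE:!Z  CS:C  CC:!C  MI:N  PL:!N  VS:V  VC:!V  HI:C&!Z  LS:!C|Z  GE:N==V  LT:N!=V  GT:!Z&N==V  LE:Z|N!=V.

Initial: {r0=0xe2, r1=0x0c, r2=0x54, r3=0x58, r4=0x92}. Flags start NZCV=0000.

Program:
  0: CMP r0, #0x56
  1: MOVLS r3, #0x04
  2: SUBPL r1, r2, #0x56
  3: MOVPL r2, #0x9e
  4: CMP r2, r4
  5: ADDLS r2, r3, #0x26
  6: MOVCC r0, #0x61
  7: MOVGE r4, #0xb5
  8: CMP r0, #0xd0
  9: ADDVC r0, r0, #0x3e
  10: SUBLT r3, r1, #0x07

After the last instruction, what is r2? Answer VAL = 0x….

0: ✓ CMP  NZCV=1010
1: · MOVLS
2: · SUBPL
3: · MOVPL
4: ✓ CMP  NZCV=1001
5: ✓ ADDLS  r2←0x7e
6: ✓ MOVCC  r0←0x61
7: ✓ MOVGE  r4←0xb5
8: ✓ CMP  NZCV=1001
9: · ADDVC
10: · SUBLT

VAL = 0x7e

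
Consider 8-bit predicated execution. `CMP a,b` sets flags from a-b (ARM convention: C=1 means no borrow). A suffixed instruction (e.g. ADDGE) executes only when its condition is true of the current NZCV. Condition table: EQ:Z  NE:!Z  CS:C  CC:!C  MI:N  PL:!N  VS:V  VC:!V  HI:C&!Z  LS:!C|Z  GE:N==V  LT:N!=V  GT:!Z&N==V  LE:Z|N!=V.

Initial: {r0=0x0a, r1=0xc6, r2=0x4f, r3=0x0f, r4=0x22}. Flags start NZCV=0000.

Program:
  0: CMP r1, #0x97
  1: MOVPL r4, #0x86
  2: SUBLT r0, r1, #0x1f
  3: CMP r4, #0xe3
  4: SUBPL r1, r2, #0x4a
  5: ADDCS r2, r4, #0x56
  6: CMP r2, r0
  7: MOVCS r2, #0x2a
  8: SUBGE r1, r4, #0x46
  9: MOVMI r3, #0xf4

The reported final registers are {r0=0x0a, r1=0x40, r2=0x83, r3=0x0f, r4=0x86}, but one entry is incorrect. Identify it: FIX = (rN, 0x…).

[0] flags=0010 → (cmp)
[1] flags=0010 PL?T → r4=0x86
[2] flags=0010 LT?F → skip
[3] flags=1000 → (cmp)
[4] flags=1000 PL?F → skip
[5] flags=1000 CS?F → skip
[6] flags=0010 → (cmp)
[7] flags=0010 CS?T → r2=0x2a
[8] flags=0010 GE?T → r1=0x40
[9] flags=0010 MI?F → skip

FIX = (r2, 0x2a)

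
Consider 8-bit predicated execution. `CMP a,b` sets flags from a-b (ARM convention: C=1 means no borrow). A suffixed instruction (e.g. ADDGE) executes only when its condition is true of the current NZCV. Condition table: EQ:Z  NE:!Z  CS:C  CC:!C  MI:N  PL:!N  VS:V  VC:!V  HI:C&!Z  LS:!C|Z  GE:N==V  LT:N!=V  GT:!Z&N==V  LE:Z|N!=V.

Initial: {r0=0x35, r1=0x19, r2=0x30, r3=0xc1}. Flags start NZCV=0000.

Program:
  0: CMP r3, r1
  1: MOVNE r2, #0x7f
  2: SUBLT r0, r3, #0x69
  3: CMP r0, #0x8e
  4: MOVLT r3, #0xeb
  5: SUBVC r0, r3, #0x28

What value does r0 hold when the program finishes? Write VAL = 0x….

0: ✓ CMP  NZCV=1010
1: ✓ MOVNE  r2←0x7f
2: ✓ SUBLT  r0←0x58
3: ✓ CMP  NZCV=1001
4: · MOVLT
5: · SUBVC

VAL = 0x58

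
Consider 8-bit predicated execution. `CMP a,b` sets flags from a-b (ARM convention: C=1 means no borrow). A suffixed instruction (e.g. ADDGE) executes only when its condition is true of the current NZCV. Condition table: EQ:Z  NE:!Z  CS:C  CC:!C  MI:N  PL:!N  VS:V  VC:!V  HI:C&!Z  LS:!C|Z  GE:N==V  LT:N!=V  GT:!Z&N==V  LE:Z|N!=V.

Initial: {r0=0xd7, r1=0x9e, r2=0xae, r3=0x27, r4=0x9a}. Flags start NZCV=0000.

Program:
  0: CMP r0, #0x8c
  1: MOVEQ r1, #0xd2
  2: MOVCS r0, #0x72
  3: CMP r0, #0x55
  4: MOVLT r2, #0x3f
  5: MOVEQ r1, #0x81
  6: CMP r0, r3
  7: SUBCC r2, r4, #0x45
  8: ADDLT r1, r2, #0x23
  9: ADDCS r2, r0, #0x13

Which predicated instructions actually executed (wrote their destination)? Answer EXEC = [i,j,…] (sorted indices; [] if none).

EXEC = [2,9]

[0] flags=0010 → (cmp)
[1] flags=0010 EQ?F → skip
[2] flags=0010 CS?T → r0=0x72
[3] flags=0010 → (cmp)
[4] flags=0010 LT?F → skip
[5] flags=0010 EQ?F → skip
[6] flags=0010 → (cmp)
[7] flags=0010 CC?F → skip
[8] flags=0010 LT?F → skip
[9] flags=0010 CS?T → r2=0x85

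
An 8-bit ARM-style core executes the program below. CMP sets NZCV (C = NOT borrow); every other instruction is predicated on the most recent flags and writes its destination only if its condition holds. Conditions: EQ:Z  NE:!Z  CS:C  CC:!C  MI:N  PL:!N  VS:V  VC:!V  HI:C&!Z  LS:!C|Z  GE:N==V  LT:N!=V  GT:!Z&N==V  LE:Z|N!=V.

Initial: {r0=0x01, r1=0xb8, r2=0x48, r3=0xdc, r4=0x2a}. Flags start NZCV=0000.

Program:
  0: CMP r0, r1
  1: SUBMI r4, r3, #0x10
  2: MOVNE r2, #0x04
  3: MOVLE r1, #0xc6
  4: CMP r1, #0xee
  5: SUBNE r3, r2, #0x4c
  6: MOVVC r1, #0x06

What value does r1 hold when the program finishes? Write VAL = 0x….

VAL = 0x06

0: ✓ CMP  NZCV=0000
1: · SUBMI
2: ✓ MOVNE  r2←0x04
3: · MOVLE
4: ✓ CMP  NZCV=1000
5: ✓ SUBNE  r3←0xb8
6: ✓ MOVVC  r1←0x06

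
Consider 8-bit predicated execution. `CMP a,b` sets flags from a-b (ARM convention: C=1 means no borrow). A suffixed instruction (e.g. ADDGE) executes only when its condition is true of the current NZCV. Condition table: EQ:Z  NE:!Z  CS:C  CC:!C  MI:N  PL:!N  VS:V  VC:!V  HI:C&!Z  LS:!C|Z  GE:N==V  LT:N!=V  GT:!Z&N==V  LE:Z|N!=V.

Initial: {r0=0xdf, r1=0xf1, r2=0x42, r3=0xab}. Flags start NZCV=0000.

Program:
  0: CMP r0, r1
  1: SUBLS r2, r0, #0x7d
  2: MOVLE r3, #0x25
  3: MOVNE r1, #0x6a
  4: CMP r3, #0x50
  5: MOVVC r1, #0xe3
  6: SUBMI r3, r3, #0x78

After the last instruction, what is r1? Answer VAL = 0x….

VAL = 0xe3

0: ✓ CMP  NZCV=1000
1: ✓ SUBLS  r2←0x62
2: ✓ MOVLE  r3←0x25
3: ✓ MOVNE  r1←0x6a
4: ✓ CMP  NZCV=1000
5: ✓ MOVVC  r1←0xe3
6: ✓ SUBMI  r3←0xad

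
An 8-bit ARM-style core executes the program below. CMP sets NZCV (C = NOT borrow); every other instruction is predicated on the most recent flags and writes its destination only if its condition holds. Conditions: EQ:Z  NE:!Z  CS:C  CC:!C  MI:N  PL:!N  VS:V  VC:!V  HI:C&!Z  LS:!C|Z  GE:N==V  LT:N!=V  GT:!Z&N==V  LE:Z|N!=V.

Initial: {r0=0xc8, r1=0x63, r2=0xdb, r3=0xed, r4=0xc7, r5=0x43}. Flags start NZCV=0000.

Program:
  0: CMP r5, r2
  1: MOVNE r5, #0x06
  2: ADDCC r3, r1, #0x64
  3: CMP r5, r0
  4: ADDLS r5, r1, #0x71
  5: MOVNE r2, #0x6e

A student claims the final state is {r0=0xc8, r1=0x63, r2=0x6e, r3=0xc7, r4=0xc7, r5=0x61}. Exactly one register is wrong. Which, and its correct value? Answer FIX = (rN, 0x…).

[0] flags=0000 → (cmp)
[1] flags=0000 NE?T → r5=0x06
[2] flags=0000 CC?T → r3=0xc7
[3] flags=0000 → (cmp)
[4] flags=0000 LS?T → r5=0xd4
[5] flags=0000 NE?T → r2=0x6e

FIX = (r5, 0xd4)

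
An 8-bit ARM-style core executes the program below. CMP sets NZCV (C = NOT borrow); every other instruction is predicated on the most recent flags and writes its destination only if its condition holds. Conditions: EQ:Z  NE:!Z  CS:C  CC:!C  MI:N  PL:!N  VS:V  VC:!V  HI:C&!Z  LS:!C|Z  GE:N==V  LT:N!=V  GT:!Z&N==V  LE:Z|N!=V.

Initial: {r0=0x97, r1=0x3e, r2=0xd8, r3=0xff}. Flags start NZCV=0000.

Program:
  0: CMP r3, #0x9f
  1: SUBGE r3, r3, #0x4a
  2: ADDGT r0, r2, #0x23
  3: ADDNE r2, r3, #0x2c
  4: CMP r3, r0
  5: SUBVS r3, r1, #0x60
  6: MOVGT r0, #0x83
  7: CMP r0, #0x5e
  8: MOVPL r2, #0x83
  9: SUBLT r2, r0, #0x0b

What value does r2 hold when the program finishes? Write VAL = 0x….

VAL = 0xf0

0: ✓ CMP  NZCV=0010
1: ✓ SUBGE  r3←0xb5
2: ✓ ADDGT  r0←0xfb
3: ✓ ADDNE  r2←0xe1
4: ✓ CMP  NZCV=1000
5: · SUBVS
6: · MOVGT
7: ✓ CMP  NZCV=1010
8: · MOVPL
9: ✓ SUBLT  r2←0xf0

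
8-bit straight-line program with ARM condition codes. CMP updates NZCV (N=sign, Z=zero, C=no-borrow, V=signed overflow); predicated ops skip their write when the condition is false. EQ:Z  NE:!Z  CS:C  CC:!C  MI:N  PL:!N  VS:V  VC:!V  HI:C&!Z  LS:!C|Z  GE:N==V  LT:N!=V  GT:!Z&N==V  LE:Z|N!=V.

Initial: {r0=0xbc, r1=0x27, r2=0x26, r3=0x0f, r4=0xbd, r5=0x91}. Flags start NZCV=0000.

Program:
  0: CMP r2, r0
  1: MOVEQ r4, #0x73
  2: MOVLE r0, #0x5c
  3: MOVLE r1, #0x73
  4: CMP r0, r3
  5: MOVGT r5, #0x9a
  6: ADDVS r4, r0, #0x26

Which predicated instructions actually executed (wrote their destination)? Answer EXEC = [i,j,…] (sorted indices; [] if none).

[0] flags=0000 → (cmp)
[1] flags=0000 EQ?F → skip
[2] flags=0000 LE?F → skip
[3] flags=0000 LE?F → skip
[4] flags=1010 → (cmp)
[5] flags=1010 GT?F → skip
[6] flags=1010 VS?F → skip

EXEC = []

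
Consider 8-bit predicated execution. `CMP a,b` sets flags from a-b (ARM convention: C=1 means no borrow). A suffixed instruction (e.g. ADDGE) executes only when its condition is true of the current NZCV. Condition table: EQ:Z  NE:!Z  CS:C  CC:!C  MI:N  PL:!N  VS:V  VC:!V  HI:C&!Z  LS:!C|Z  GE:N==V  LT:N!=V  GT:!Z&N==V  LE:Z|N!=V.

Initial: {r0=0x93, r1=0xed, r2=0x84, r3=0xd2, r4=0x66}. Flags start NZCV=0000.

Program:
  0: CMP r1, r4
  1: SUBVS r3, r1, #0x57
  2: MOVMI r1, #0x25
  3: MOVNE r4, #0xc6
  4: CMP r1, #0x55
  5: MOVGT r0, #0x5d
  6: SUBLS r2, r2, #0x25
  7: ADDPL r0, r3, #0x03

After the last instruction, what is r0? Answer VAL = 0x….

0: ✓ CMP  NZCV=1010
1: · SUBVS
2: ✓ MOVMI  r1←0x25
3: ✓ MOVNE  r4←0xc6
4: ✓ CMP  NZCV=1000
5: · MOVGT
6: ✓ SUBLS  r2←0x5f
7: · ADDPL

VAL = 0x93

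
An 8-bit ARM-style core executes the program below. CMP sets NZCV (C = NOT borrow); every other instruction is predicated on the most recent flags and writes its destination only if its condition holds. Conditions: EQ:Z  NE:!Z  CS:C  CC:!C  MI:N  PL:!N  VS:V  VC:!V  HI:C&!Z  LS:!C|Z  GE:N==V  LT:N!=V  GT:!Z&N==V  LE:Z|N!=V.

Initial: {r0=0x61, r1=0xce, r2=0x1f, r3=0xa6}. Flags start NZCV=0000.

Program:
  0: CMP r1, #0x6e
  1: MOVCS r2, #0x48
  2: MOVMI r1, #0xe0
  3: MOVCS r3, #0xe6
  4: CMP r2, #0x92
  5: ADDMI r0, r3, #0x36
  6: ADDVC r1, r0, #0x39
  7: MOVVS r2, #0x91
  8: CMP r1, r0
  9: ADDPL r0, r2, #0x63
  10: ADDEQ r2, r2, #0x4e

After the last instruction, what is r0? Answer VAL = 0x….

[0] flags=0011 → (cmp)
[1] flags=0011 CS?T → r2=0x48
[2] flags=0011 MI?F → skip
[3] flags=0011 CS?T → r3=0xe6
[4] flags=1001 → (cmp)
[5] flags=1001 MI?T → r0=0x1c
[6] flags=1001 VC?F → skip
[7] flags=1001 VS?T → r2=0x91
[8] flags=1010 → (cmp)
[9] flags=1010 PL?F → skip
[10] flags=1010 EQ?F → skip

VAL = 0x1c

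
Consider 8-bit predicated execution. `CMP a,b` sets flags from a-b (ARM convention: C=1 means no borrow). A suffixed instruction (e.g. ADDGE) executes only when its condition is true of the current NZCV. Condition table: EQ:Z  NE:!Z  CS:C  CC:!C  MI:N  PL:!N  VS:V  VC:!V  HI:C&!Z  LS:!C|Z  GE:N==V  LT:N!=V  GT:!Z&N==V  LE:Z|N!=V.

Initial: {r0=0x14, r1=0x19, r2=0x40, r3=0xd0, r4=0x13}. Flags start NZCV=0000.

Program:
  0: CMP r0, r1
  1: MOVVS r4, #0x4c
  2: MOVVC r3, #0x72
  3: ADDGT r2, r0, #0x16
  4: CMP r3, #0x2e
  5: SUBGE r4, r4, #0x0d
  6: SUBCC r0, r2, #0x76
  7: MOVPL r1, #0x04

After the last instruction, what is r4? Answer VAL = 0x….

[0] flags=1000 → (cmp)
[1] flags=1000 VS?F → skip
[2] flags=1000 VC?T → r3=0x72
[3] flags=1000 GT?F → skip
[4] flags=0010 → (cmp)
[5] flags=0010 GE?T → r4=0x06
[6] flags=0010 CC?F → skip
[7] flags=0010 PL?T → r1=0x04

VAL = 0x06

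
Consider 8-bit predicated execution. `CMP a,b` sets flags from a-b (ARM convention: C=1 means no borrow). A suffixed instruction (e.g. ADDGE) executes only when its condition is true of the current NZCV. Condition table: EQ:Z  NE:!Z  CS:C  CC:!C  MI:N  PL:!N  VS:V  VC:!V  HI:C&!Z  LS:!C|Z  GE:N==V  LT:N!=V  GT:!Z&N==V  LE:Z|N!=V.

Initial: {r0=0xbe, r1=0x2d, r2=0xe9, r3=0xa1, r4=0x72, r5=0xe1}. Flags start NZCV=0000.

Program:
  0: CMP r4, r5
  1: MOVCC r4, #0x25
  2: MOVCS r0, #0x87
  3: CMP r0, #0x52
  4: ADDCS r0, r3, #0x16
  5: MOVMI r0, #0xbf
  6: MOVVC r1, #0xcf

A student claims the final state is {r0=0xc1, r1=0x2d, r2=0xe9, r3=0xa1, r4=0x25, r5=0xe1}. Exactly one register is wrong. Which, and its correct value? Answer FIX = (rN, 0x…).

[0] flags=1001 → (cmp)
[1] flags=1001 CC?T → r4=0x25
[2] flags=1001 CS?F → skip
[3] flags=0011 → (cmp)
[4] flags=0011 CS?T → r0=0xb7
[5] flags=0011 MI?F → skip
[6] flags=0011 VC?F → skip

FIX = (r0, 0xb7)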